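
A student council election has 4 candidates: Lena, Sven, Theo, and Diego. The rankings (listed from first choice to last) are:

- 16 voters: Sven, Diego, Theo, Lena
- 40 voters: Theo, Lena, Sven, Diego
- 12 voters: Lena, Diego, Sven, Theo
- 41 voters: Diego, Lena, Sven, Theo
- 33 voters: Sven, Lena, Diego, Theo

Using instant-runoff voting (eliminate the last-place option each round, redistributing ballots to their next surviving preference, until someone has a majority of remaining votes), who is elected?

Round 1: Lena 12, Sven 49, Theo 40, Diego 41. Eliminate Lena.
Round 2: Sven 49, Theo 40, Diego 53. Eliminate Theo.
Round 3: Sven 89, Diego 53. Sven has a majority.

Sven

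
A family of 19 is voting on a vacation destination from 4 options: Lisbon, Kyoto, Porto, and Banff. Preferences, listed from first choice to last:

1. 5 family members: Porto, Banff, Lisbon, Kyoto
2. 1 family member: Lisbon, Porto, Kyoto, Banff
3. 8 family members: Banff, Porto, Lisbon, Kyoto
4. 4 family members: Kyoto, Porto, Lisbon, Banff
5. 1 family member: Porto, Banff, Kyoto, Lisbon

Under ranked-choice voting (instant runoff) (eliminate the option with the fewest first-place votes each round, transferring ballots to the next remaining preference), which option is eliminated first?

Round 1: Lisbon 1, Kyoto 4, Porto 6, Banff 8. Eliminate Lisbon.

Lisbon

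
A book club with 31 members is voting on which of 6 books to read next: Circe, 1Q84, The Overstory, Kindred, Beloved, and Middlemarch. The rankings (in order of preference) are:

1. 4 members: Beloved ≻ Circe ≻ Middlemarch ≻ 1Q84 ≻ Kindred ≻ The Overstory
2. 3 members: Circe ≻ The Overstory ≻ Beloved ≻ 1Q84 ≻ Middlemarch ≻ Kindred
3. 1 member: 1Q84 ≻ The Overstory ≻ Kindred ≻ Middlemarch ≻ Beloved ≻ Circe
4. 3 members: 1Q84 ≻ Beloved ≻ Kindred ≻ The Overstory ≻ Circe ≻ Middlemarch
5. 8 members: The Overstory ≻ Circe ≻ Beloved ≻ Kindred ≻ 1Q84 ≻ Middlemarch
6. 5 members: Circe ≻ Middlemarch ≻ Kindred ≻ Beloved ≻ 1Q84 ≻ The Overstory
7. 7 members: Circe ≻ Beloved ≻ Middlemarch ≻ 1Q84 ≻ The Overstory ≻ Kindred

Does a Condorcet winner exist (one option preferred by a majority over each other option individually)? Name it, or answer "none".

Circe vs 1Q84: 27–4 for Circe.
Circe vs The Overstory: 19–12 for Circe.
Circe vs Kindred: 27–4 for Circe.
Circe vs Beloved: 23–8 for Circe.
Circe vs Middlemarch: 30–1 for Circe.
Circe beats every other option head-to-head.

Circe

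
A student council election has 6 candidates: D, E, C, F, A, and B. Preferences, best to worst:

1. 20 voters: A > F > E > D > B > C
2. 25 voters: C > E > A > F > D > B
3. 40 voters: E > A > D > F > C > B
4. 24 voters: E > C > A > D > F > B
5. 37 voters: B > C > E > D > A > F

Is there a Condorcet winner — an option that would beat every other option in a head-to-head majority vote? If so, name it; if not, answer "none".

E vs D: 146–0 for E.
E vs C: 84–62 for E.
E vs F: 126–20 for E.
E vs A: 126–20 for E.
E vs B: 109–37 for E.
E beats every other option head-to-head.

E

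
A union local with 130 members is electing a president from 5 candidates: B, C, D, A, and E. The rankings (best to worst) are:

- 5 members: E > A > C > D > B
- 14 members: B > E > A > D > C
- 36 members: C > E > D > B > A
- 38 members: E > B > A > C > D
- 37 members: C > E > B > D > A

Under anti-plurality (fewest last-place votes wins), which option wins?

Last-place votes: B 5, C 14, D 38, A 73, E 0.
E is ranked last by the fewest voters, so E wins.

E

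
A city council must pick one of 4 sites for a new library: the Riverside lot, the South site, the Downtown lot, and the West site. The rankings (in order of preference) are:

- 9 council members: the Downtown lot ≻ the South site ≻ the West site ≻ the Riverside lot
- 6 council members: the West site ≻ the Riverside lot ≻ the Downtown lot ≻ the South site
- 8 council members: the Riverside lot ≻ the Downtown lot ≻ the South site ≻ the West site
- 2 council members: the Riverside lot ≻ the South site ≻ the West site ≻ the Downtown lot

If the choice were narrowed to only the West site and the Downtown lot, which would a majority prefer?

Voters preferring the West site to the Downtown lot: 8; preferring the Downtown lot to the West site: 17.
the Downtown lot wins the head-to-head.

the Downtown lot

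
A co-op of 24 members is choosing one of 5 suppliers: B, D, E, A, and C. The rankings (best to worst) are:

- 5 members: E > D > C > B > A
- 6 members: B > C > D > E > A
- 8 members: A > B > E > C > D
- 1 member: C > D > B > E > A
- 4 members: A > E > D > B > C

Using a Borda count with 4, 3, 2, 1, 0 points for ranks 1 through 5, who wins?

B: 5·1 + 6·4 + 8·3 + 1·2 + 4·1 = 59
D: 5·3 + 6·2 + 8·0 + 1·3 + 4·2 = 38
E: 5·4 + 6·1 + 8·2 + 1·1 + 4·3 = 55
A: 5·0 + 6·0 + 8·4 + 1·0 + 4·4 = 48
C: 5·2 + 6·3 + 8·1 + 1·4 + 4·0 = 40
B has the highest Borda score (59).

B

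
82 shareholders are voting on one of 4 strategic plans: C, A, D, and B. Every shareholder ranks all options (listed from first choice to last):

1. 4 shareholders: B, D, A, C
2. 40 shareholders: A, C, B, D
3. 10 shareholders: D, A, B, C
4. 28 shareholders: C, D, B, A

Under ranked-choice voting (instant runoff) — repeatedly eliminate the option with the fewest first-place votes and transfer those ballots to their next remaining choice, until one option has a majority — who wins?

A

Round 1: C 28, A 40, D 10, B 4. Eliminate B.
Round 2: C 28, A 40, D 14. Eliminate D.
Round 3: C 28, A 54. A has a majority.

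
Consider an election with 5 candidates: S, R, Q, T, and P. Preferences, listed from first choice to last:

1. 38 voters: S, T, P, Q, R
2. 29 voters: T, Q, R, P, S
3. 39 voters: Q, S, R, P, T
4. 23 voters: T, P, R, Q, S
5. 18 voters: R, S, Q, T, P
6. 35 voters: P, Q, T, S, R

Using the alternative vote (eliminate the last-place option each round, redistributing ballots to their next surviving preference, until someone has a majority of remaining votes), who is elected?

Q

Round 1: S 38, R 18, Q 39, T 52, P 35. Eliminate R.
Round 2: S 56, Q 39, T 52, P 35. Eliminate P.
Round 3: S 56, Q 74, T 52. Eliminate T.
Round 4: S 56, Q 126. Q has a majority.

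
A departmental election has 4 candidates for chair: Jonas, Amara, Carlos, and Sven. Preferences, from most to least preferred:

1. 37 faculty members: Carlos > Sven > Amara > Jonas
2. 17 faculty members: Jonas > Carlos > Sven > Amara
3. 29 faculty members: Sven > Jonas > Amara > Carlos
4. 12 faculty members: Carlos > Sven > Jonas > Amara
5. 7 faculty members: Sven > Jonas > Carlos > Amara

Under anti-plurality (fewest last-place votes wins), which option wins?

Sven

Last-place votes: Jonas 37, Amara 36, Carlos 29, Sven 0.
Sven is ranked last by the fewest voters, so Sven wins.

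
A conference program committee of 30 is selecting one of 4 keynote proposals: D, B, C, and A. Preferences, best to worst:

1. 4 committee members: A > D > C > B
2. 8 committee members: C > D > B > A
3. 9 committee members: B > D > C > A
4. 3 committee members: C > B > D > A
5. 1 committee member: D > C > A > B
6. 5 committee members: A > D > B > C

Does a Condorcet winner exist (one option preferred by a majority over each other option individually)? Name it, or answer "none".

D

D vs B: 18–12 for D.
D vs C: 19–11 for D.
D vs A: 21–9 for D.
D beats every other option head-to-head.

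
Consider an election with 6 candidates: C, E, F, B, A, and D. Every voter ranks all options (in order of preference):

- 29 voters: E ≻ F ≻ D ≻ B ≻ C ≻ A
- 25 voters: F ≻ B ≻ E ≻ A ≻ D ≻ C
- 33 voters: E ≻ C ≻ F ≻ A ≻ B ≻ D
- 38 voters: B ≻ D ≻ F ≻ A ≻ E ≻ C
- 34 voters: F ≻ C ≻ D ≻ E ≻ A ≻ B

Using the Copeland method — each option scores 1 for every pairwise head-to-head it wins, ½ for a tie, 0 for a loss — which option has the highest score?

F

C: beats A; loses to E, F, B, and D → score 1.
E: beats C, B, A, and D; loses to F → score 4.
F: beats C, E, B, A, and D → score 5.
B: beats C, A, and D; loses to E and F → score 3.
A: loses to C, E, F, B, and D → score 0.
D: beats C and A; loses to E, F, and B → score 2.
F has the best pairwise record.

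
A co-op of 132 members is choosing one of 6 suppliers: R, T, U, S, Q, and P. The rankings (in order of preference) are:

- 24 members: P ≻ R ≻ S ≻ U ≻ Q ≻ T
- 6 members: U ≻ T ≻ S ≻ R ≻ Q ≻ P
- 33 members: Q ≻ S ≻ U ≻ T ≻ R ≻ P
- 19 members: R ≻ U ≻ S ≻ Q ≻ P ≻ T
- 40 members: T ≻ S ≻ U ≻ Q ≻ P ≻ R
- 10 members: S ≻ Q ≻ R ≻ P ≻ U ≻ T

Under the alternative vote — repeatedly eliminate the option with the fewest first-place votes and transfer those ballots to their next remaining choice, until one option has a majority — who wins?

Round 1: R 19, T 40, U 6, S 10, Q 33, P 24. Eliminate U.
Round 2: R 19, T 46, S 10, Q 33, P 24. Eliminate S.
Round 3: R 19, T 46, Q 43, P 24. Eliminate R.
Round 4: T 46, Q 62, P 24. Eliminate P.
Round 5: T 46, Q 86. Q has a majority.

Q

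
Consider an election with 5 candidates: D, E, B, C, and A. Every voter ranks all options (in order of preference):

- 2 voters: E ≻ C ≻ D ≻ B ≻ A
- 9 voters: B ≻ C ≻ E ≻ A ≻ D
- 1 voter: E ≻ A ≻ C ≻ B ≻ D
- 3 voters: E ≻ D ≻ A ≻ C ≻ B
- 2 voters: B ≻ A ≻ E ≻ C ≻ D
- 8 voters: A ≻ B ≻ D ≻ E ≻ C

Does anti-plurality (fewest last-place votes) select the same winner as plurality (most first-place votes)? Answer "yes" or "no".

no

Anti-plurality — last-place votes: D 12, E 0, B 3, C 8, A 2. Winner: E.
Plurality — first-place votes: D 0, E 6, B 11, C 0, A 8. Winner: B.
The two methods disagree.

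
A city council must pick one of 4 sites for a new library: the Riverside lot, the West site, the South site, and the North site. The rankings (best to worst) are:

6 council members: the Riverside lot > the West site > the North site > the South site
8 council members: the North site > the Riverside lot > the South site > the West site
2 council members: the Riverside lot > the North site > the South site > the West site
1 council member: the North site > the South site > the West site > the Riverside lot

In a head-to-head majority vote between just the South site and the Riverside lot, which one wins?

the Riverside lot

Voters preferring the South site to the Riverside lot: 1; preferring the Riverside lot to the South site: 16.
the Riverside lot wins the head-to-head.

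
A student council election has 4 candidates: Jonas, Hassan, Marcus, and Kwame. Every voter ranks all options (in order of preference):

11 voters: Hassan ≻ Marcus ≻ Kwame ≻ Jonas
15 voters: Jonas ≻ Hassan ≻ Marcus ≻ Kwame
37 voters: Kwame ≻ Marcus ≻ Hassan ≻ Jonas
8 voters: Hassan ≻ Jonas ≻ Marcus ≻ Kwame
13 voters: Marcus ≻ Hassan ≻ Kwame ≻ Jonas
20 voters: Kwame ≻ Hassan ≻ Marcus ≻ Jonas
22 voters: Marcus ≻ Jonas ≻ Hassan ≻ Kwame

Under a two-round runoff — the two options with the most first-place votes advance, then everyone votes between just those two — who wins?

Marcus

Round 1 first-place votes: Jonas 15, Hassan 19, Marcus 35, Kwame 57.
Kwame and Marcus advance.
Runoff: Kwame is preferred to Marcus by 57 voters; Marcus by 69.
Marcus wins the runoff.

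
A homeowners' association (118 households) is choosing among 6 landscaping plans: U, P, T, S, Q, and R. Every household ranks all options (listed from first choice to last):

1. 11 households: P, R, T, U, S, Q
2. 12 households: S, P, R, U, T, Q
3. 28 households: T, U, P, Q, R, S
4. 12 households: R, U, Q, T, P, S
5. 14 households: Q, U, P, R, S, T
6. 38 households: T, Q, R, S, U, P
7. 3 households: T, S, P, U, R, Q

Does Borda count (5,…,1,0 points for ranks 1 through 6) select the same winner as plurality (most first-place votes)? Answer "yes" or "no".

Borda — scores: U 306, P 250, T 414, S 173, Q 314, R 313. Winner: T.
Plurality — first-place votes: U 0, P 11, T 69, S 12, Q 14, R 12. Winner: T.
The two methods agree.

yes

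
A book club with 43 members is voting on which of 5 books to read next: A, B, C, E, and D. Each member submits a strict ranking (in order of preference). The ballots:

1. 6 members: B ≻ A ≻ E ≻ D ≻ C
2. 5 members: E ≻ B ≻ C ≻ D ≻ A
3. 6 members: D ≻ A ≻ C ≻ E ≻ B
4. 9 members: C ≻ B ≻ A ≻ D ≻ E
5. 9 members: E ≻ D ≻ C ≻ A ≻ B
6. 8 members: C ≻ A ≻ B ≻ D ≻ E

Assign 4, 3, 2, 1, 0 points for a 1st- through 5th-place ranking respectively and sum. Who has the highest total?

A: 6·3 + 5·0 + 6·3 + 9·2 + 9·1 + 8·3 = 87
B: 6·4 + 5·3 + 6·0 + 9·3 + 9·0 + 8·2 = 82
C: 6·0 + 5·2 + 6·2 + 9·4 + 9·2 + 8·4 = 108
E: 6·2 + 5·4 + 6·1 + 9·0 + 9·4 + 8·0 = 74
D: 6·1 + 5·1 + 6·4 + 9·1 + 9·3 + 8·1 = 79
C has the highest Borda score (108).

C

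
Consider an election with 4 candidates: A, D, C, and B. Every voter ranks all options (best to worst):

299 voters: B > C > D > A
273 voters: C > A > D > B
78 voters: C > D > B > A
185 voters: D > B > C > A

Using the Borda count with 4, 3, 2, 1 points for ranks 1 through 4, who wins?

C

A: 299·1 + 273·3 + 78·1 + 185·1 = 1381
D: 299·2 + 273·2 + 78·3 + 185·4 = 2118
C: 299·3 + 273·4 + 78·4 + 185·2 = 2671
B: 299·4 + 273·1 + 78·2 + 185·3 = 2180
C has the highest Borda score (2671).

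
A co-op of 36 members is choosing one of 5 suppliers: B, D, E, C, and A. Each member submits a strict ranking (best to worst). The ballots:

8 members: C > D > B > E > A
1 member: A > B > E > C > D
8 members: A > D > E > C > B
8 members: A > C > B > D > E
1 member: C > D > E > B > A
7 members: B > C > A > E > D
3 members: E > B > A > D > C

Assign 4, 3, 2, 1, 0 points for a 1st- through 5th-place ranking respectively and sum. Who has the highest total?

B: 8·2 + 1·3 + 8·0 + 8·2 + 1·1 + 7·4 + 3·3 = 73
D: 8·3 + 1·0 + 8·3 + 8·1 + 1·3 + 7·0 + 3·1 = 62
E: 8·1 + 1·2 + 8·2 + 8·0 + 1·2 + 7·1 + 3·4 = 47
C: 8·4 + 1·1 + 8·1 + 8·3 + 1·4 + 7·3 + 3·0 = 90
A: 8·0 + 1·4 + 8·4 + 8·4 + 1·0 + 7·2 + 3·2 = 88
C has the highest Borda score (90).

C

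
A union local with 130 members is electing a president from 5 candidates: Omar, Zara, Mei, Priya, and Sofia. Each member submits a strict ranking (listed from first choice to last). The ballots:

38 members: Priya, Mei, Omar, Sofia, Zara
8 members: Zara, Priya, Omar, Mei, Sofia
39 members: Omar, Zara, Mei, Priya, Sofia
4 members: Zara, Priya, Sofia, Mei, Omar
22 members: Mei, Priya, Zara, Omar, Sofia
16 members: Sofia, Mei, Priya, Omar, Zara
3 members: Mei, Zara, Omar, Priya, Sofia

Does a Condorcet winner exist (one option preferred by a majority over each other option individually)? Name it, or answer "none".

Mei

Mei vs Omar: 83–47 for Mei.
Mei vs Zara: 79–51 for Mei.
Mei vs Priya: 80–50 for Mei.
Mei vs Sofia: 110–20 for Mei.
Mei beats every other option head-to-head.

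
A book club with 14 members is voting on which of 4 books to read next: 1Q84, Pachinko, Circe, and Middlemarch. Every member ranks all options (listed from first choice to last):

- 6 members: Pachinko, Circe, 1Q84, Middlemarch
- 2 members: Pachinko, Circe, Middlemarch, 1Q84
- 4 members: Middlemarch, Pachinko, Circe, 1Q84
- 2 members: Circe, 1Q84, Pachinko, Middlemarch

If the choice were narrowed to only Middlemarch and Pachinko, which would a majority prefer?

Pachinko

Voters preferring Middlemarch to Pachinko: 4; preferring Pachinko to Middlemarch: 10.
Pachinko wins the head-to-head.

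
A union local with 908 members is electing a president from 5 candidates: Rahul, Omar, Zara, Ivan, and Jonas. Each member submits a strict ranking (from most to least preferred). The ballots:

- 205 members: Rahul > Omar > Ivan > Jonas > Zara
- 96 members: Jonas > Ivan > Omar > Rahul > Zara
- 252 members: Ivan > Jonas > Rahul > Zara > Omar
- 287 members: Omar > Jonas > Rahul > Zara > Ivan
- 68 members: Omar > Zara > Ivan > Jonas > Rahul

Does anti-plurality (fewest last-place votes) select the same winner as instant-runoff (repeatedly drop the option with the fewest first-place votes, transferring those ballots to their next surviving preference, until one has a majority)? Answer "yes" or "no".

Anti-plurality — last-place votes: Rahul 68, Omar 252, Zara 301, Ivan 287, Jonas 0. Winner: Jonas.
Instant-runoff — R1 Rahul 205, Omar 355, Zara 0, Ivan 252, Jonas 96 (Zara out); R2 Rahul 205, Omar 355, Ivan 252, Jonas 96 (Jonas out); R3 Rahul 205, Omar 355, Ivan 348 (Rahul out); R4 Omar 560, Ivan 348 (Omar winner). Winner: Omar.
The two methods disagree.

no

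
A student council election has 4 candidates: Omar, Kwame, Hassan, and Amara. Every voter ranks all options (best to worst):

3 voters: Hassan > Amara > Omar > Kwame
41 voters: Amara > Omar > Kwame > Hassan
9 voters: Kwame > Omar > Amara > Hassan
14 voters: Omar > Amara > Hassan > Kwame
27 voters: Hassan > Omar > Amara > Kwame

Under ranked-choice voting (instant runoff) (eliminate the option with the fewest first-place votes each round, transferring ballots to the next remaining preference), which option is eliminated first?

Round 1: Omar 14, Kwame 9, Hassan 30, Amara 41. Eliminate Kwame.

Kwame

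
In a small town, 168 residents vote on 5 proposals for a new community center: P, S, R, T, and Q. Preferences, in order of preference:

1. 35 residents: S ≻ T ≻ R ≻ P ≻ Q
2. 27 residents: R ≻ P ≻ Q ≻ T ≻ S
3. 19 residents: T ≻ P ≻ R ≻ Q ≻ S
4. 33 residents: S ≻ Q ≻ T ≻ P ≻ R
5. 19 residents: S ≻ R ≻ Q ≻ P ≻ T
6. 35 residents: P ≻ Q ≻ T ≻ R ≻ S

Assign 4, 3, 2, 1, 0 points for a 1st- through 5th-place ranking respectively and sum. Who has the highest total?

P: 35·1 + 27·3 + 19·3 + 33·1 + 19·1 + 35·4 = 365
S: 35·4 + 27·0 + 19·0 + 33·4 + 19·4 + 35·0 = 348
R: 35·2 + 27·4 + 19·2 + 33·0 + 19·3 + 35·1 = 308
T: 35·3 + 27·1 + 19·4 + 33·2 + 19·0 + 35·2 = 344
Q: 35·0 + 27·2 + 19·1 + 33·3 + 19·2 + 35·3 = 315
P has the highest Borda score (365).

P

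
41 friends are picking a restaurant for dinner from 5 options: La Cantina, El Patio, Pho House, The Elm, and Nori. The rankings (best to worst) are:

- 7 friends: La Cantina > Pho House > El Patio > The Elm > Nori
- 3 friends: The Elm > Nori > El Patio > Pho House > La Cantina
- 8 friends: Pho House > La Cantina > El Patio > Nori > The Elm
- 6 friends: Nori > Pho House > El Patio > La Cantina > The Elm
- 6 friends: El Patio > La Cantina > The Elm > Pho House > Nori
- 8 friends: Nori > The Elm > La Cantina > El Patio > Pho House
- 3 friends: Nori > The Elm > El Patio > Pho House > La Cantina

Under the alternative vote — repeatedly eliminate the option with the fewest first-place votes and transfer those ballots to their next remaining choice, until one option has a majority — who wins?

Round 1: La Cantina 7, El Patio 6, Pho House 8, The Elm 3, Nori 17. Eliminate The Elm.
Round 2: La Cantina 7, El Patio 6, Pho House 8, Nori 20. Eliminate El Patio.
Round 3: La Cantina 13, Pho House 8, Nori 20. Eliminate Pho House.
Round 4: La Cantina 21, Nori 20. La Cantina has a majority.

La Cantina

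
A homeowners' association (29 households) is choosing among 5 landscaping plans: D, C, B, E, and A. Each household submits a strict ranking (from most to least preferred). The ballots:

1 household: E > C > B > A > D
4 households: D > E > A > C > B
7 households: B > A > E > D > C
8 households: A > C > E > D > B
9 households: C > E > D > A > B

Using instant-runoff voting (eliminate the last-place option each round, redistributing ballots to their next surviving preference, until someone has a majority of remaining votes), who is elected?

Round 1: D 4, C 9, B 7, E 1, A 8. Eliminate E.
Round 2: D 4, C 10, B 7, A 8. Eliminate D.
Round 3: C 10, B 7, A 12. Eliminate B.
Round 4: C 10, A 19. A has a majority.

A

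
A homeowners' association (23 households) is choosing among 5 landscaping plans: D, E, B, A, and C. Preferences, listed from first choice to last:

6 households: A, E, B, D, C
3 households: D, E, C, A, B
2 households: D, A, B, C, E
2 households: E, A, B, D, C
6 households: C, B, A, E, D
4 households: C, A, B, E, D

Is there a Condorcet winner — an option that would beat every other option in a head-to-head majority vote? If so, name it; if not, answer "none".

Checking pairwise contests:
E beats D 18–5.
B beats E 12–11.
A beats B 17–6.
C beats A 13–10.
D beats C 13–10.
Every option loses at least one head-to-head, so there is no Condorcet winner.

none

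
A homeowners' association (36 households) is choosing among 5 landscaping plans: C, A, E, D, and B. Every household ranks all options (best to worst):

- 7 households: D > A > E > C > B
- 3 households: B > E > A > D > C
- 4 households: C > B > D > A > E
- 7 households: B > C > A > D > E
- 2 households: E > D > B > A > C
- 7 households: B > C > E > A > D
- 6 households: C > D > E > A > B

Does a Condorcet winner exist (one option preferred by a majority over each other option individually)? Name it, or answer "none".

B

B vs C: 19–17 for B.
B vs A: 23–13 for B.
B vs E: 21–15 for B.
B vs D: 21–15 for B.
B beats every other option head-to-head.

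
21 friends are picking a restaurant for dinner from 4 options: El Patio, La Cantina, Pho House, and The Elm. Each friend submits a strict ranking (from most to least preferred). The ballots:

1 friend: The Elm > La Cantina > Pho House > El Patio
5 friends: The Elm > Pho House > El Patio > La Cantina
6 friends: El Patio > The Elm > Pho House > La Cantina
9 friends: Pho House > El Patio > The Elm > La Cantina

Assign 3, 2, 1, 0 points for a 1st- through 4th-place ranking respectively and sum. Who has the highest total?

Pho House

El Patio: 1·0 + 5·1 + 6·3 + 9·2 = 41
La Cantina: 1·2 + 5·0 + 6·0 + 9·0 = 2
Pho House: 1·1 + 5·2 + 6·1 + 9·3 = 44
The Elm: 1·3 + 5·3 + 6·2 + 9·1 = 39
Pho House has the highest Borda score (44).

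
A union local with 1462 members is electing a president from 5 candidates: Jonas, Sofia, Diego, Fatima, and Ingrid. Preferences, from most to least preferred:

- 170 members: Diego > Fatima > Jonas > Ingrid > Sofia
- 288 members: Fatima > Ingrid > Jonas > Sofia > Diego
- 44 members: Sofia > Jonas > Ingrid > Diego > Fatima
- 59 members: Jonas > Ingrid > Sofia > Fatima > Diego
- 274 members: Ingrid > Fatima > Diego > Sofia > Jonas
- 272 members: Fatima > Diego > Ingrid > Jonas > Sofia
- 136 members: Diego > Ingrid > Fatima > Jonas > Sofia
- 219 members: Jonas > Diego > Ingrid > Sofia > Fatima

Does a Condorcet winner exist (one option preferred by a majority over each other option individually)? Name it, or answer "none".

none

Checking pairwise contests:
Diego beats Jonas 852–610.
Jonas beats Sofia 1144–318.
Fatima beats Diego 893–569.
Ingrid beats Fatima 732–730.
Diego beats Ingrid 797–665.
Every option loses at least one head-to-head, so there is no Condorcet winner.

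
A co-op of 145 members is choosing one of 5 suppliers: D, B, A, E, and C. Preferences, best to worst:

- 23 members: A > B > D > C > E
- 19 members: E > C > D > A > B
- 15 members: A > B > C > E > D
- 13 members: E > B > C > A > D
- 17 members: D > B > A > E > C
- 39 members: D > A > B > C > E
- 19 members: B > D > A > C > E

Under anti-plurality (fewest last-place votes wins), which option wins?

A

Last-place votes: D 28, B 19, A 0, E 81, C 17.
A is ranked last by the fewest voters, so A wins.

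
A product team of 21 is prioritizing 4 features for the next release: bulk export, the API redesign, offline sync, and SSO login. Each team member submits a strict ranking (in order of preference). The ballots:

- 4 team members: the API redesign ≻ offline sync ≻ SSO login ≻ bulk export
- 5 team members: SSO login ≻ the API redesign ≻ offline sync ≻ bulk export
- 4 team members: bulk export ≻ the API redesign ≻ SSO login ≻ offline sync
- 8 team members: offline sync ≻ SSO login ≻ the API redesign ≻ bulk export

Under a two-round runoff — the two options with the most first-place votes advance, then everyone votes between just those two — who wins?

Round 1 first-place votes: bulk export 4, the API redesign 4, offline sync 8, SSO login 5.
offline sync and SSO login advance.
Runoff: offline sync is preferred to SSO login by 12 voters; SSO login by 9.
offline sync wins the runoff.

offline sync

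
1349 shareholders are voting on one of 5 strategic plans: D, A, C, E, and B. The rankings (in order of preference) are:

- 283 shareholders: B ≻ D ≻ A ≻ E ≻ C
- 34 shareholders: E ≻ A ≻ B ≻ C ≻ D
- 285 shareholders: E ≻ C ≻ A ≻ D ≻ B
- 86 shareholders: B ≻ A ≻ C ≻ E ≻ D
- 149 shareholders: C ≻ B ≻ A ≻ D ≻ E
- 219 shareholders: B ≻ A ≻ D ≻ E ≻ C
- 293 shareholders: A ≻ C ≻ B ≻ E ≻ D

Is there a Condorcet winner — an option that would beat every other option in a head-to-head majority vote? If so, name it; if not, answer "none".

none

Checking pairwise contests:
A beats D 1066–283.
B beats A 737–612.
A beats C 915–434.
A beats E 1030–319.
C beats B 727–622.
Every option loses at least one head-to-head, so there is no Condorcet winner.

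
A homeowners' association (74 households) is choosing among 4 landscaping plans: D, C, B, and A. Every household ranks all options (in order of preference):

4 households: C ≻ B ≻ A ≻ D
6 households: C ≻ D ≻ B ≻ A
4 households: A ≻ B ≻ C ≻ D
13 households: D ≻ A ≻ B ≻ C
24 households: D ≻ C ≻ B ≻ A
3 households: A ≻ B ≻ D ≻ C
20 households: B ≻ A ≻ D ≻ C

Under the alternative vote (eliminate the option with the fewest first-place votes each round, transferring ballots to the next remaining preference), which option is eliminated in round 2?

C

Round 1: D 37, C 10, B 20, A 7. Eliminate A.
Round 2: D 37, C 10, B 27. Eliminate C.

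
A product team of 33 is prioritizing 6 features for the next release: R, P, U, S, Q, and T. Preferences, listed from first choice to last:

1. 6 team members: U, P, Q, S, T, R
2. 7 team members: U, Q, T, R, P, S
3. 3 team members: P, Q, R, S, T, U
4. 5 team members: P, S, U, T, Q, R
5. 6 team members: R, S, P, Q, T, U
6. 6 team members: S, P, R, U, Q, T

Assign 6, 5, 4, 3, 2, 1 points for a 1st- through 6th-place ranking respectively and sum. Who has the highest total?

R: 6·1 + 7·3 + 3·4 + 5·1 + 6·6 + 6·4 = 104
P: 6·5 + 7·2 + 3·6 + 5·6 + 6·4 + 6·5 = 146
U: 6·6 + 7·6 + 3·1 + 5·4 + 6·1 + 6·3 = 125
S: 6·3 + 7·1 + 3·3 + 5·5 + 6·5 + 6·6 = 125
Q: 6·4 + 7·5 + 3·5 + 5·2 + 6·3 + 6·2 = 114
T: 6·2 + 7·4 + 3·2 + 5·3 + 6·2 + 6·1 = 79
P has the highest Borda score (146).

P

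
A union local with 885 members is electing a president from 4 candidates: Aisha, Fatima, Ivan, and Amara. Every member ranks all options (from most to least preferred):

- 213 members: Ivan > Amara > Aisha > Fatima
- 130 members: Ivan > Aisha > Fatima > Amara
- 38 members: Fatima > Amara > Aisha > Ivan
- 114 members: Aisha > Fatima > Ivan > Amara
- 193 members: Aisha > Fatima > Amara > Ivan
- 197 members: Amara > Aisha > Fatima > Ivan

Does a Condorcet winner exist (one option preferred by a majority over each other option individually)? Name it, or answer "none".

none

Checking pairwise contests:
Amara beats Aisha 448–437.
Aisha beats Fatima 847–38.
Aisha beats Ivan 542–343.
Fatima beats Amara 475–410.
Every option loses at least one head-to-head, so there is no Condorcet winner.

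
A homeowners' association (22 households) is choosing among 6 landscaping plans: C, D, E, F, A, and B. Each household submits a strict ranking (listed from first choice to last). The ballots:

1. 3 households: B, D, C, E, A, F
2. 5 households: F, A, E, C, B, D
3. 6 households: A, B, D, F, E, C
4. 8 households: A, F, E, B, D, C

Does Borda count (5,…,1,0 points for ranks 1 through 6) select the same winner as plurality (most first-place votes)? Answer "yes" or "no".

yes

Borda — scores: C 19, D 38, E 51, F 69, A 93, B 60. Winner: A.
Plurality — first-place votes: C 0, D 0, E 0, F 5, A 14, B 3. Winner: A.
The two methods agree.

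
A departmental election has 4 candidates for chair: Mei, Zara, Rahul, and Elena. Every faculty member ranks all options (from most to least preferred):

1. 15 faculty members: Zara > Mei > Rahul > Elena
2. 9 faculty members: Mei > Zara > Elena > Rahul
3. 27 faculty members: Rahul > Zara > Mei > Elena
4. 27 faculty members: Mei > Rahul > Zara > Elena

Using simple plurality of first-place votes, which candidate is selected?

First-place votes: Mei 36, Zara 15, Rahul 27, Elena 0.
Mei has the most first-place votes.

Mei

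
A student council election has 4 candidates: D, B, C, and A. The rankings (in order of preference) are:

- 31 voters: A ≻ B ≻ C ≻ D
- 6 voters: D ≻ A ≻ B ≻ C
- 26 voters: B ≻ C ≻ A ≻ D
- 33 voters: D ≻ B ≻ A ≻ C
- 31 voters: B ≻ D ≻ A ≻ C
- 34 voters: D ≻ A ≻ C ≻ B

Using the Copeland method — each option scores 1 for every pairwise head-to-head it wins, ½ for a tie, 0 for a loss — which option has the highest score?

D: beats C and A; loses to B → score 2.
B: beats D, C, and A → score 3.
C: loses to D, B, and A → score 0.
A: beats C; loses to D and B → score 1.
B has the best pairwise record.

B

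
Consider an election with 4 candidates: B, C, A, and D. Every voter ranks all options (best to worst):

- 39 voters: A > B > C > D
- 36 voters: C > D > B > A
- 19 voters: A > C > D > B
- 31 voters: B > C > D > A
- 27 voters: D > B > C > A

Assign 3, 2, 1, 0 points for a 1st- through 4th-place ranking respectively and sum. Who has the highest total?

B: 39·2 + 36·1 + 19·0 + 31·3 + 27·2 = 261
C: 39·1 + 36·3 + 19·2 + 31·2 + 27·1 = 274
A: 39·3 + 36·0 + 19·3 + 31·0 + 27·0 = 174
D: 39·0 + 36·2 + 19·1 + 31·1 + 27·3 = 203
C has the highest Borda score (274).

C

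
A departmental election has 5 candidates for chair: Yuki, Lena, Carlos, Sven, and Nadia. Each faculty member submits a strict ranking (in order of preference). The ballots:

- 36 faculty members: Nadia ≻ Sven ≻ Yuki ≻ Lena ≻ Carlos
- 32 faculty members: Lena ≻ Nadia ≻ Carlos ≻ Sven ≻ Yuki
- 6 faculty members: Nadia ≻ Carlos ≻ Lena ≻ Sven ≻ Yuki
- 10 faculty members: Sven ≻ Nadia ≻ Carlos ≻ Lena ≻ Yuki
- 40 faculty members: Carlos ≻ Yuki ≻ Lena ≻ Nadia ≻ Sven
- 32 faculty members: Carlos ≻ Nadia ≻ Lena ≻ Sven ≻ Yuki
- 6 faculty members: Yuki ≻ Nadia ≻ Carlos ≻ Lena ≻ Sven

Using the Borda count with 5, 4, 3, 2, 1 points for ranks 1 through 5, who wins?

Nadia

Yuki: 36·3 + 32·1 + 6·1 + 10·1 + 40·4 + 32·1 + 6·5 = 378
Lena: 36·2 + 32·5 + 6·3 + 10·2 + 40·3 + 32·3 + 6·2 = 498
Carlos: 36·1 + 32·3 + 6·4 + 10·3 + 40·5 + 32·5 + 6·3 = 564
Sven: 36·4 + 32·2 + 6·2 + 10·5 + 40·1 + 32·2 + 6·1 = 380
Nadia: 36·5 + 32·4 + 6·5 + 10·4 + 40·2 + 32·4 + 6·4 = 610
Nadia has the highest Borda score (610).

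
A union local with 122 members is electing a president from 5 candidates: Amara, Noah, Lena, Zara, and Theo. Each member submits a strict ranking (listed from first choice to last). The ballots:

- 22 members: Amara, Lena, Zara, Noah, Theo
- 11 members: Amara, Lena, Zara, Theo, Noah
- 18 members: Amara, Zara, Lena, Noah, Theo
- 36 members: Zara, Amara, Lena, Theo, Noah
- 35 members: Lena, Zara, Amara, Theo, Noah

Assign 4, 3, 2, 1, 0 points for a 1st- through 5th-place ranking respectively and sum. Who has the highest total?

Amara

Amara: 22·4 + 11·4 + 18·4 + 36·3 + 35·2 = 382
Noah: 22·1 + 11·0 + 18·1 + 36·0 + 35·0 = 40
Lena: 22·3 + 11·3 + 18·2 + 36·2 + 35·4 = 347
Zara: 22·2 + 11·2 + 18·3 + 36·4 + 35·3 = 369
Theo: 22·0 + 11·1 + 18·0 + 36·1 + 35·1 = 82
Amara has the highest Borda score (382).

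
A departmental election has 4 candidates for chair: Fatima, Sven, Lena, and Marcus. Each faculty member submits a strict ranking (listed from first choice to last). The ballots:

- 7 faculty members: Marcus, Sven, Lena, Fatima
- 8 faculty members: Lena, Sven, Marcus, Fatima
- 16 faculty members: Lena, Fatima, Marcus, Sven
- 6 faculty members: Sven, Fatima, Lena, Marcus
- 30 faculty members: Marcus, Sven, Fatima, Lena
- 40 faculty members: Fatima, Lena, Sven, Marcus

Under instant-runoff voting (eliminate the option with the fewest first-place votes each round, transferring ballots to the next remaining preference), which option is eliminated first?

Sven

Round 1: Fatima 40, Sven 6, Lena 24, Marcus 37. Eliminate Sven.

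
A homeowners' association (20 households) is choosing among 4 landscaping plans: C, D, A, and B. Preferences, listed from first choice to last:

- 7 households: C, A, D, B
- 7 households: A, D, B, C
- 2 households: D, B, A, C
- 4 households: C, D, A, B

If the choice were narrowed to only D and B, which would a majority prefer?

D

Voters preferring D to B: 20; preferring B to D: 0.
D wins the head-to-head.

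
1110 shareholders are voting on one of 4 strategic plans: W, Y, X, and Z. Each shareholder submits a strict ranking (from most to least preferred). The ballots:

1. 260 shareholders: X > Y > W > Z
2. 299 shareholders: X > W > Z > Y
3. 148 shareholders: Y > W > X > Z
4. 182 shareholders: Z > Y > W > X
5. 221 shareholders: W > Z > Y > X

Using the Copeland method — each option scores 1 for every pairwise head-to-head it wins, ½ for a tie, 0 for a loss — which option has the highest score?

X

W: beats Z; loses to Y and X → score 1.
Y: beats W; loses to X and Z → score 1.
X: beats W, Y, and Z → score 3.
Z: beats Y; loses to W and X → score 1.
X has the best pairwise record.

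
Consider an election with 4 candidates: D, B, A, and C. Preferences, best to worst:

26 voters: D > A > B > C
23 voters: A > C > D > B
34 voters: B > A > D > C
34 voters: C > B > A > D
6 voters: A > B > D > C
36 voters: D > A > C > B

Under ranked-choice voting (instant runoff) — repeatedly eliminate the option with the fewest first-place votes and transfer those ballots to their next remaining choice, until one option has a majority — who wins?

Round 1: D 62, B 34, A 29, C 34. Eliminate A.
Round 2: D 62, B 40, C 57. Eliminate B.
Round 3: D 102, C 57. D has a majority.

D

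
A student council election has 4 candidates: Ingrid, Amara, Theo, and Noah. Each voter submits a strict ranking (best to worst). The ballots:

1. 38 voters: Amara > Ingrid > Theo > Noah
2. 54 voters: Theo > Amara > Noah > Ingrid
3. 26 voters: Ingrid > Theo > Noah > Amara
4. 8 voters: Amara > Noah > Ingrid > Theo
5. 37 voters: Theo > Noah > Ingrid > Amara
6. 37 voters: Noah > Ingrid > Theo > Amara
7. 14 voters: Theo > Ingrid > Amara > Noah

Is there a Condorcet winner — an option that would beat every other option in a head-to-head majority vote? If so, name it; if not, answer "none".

Checking pairwise contests:
Noah beats Ingrid 136–78.
Ingrid beats Amara 114–100.
Ingrid beats Theo 109–105.
Amara beats Noah 114–100.
Every option loses at least one head-to-head, so there is no Condorcet winner.

none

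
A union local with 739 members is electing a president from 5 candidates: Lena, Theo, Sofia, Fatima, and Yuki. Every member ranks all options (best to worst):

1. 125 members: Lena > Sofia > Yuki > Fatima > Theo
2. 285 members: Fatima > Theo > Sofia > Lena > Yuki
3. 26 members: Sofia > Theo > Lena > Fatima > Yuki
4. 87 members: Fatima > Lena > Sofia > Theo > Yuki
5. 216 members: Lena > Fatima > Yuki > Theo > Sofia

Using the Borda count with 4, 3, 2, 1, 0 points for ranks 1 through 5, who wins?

Fatima

Lena: 125·4 + 285·1 + 26·2 + 87·3 + 216·4 = 1962
Theo: 125·0 + 285·3 + 26·3 + 87·1 + 216·1 = 1236
Sofia: 125·3 + 285·2 + 26·4 + 87·2 + 216·0 = 1223
Fatima: 125·1 + 285·4 + 26·1 + 87·4 + 216·3 = 2287
Yuki: 125·2 + 285·0 + 26·0 + 87·0 + 216·2 = 682
Fatima has the highest Borda score (2287).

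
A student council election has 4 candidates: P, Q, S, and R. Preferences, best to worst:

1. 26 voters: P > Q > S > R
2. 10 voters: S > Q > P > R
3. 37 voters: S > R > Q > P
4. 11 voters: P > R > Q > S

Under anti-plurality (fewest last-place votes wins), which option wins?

Last-place votes: P 37, Q 0, S 11, R 36.
Q is ranked last by the fewest voters, so Q wins.

Q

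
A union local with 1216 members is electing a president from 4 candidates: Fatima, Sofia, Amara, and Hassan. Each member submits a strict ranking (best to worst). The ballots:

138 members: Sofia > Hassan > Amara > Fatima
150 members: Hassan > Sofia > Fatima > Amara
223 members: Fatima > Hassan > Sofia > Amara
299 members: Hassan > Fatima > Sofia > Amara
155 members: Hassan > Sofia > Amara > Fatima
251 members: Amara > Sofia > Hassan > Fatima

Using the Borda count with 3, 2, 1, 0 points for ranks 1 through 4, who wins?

Fatima: 138·0 + 150·1 + 223·3 + 299·2 + 155·0 + 251·0 = 1417
Sofia: 138·3 + 150·2 + 223·1 + 299·1 + 155·2 + 251·2 = 2048
Amara: 138·1 + 150·0 + 223·0 + 299·0 + 155·1 + 251·3 = 1046
Hassan: 138·2 + 150·3 + 223·2 + 299·3 + 155·3 + 251·1 = 2785
Hassan has the highest Borda score (2785).

Hassan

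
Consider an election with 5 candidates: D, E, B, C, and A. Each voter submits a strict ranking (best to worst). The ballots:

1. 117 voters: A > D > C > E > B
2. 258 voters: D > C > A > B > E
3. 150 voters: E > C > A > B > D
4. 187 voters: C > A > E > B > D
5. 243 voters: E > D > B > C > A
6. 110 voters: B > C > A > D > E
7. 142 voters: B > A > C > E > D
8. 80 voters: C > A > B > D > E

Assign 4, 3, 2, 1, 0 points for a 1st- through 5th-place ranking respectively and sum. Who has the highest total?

D: 117·3 + 258·4 + 150·0 + 187·0 + 243·3 + 110·1 + 142·0 + 80·1 = 2302
E: 117·1 + 258·0 + 150·4 + 187·2 + 243·4 + 110·0 + 142·1 + 80·0 = 2205
B: 117·0 + 258·1 + 150·1 + 187·1 + 243·2 + 110·4 + 142·4 + 80·2 = 2249
C: 117·2 + 258·3 + 150·3 + 187·4 + 243·1 + 110·3 + 142·2 + 80·4 = 3383
A: 117·4 + 258·2 + 150·2 + 187·3 + 243·0 + 110·2 + 142·3 + 80·3 = 2731
C has the highest Borda score (3383).

C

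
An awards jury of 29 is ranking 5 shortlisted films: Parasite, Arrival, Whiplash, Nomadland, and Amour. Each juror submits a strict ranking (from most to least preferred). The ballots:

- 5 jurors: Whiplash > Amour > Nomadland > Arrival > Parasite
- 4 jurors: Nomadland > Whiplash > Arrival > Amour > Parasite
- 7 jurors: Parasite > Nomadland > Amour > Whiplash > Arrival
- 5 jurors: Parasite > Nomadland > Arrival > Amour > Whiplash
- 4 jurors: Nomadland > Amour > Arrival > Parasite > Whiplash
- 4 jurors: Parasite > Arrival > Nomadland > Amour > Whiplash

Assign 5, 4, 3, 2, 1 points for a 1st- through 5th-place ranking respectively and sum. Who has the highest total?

Parasite: 5·1 + 4·1 + 7·5 + 5·5 + 4·2 + 4·5 = 97
Arrival: 5·2 + 4·3 + 7·1 + 5·3 + 4·3 + 4·4 = 72
Whiplash: 5·5 + 4·4 + 7·2 + 5·1 + 4·1 + 4·1 = 68
Nomadland: 5·3 + 4·5 + 7·4 + 5·4 + 4·5 + 4·3 = 115
Amour: 5·4 + 4·2 + 7·3 + 5·2 + 4·4 + 4·2 = 83
Nomadland has the highest Borda score (115).

Nomadland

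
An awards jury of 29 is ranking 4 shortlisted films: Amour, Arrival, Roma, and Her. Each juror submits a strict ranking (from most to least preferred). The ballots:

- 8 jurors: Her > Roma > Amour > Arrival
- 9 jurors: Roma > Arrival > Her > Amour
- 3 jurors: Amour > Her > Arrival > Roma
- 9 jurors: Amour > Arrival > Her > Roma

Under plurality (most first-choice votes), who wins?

Amour

First-place votes: Amour 12, Arrival 0, Roma 9, Her 8.
Amour has the most first-place votes.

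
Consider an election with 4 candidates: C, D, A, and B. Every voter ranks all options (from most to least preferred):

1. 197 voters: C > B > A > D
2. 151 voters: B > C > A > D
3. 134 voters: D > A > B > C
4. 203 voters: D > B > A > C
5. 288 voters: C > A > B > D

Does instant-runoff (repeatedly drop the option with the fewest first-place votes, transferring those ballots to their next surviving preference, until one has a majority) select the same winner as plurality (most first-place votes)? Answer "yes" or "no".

yes

Instant-runoff — R1 C 485, D 337, A 0, B 151 (A out); R2 C 485, D 337, B 151 (B out); R3 C 636, D 337 (C winner). Winner: C.
Plurality — first-place votes: C 485, D 337, A 0, B 151. Winner: C.
The two methods agree.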